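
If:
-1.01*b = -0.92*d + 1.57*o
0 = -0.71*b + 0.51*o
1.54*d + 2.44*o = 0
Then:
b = 0.00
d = 0.00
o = 0.00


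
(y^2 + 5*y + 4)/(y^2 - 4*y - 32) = (y + 1)/(y - 8)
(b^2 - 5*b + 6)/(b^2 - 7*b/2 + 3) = 2*(b - 3)/(2*b - 3)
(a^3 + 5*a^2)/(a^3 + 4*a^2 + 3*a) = a*(a + 5)/(a^2 + 4*a + 3)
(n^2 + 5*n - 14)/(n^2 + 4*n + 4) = (n^2 + 5*n - 14)/(n^2 + 4*n + 4)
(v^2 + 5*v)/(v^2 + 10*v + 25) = v/(v + 5)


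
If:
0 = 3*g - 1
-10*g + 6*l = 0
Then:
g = 1/3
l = 5/9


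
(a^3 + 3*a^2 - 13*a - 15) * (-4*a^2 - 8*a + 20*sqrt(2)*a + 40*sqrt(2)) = -4*a^5 - 20*a^4 + 20*sqrt(2)*a^4 + 28*a^3 + 100*sqrt(2)*a^3 - 140*sqrt(2)*a^2 + 164*a^2 - 820*sqrt(2)*a + 120*a - 600*sqrt(2)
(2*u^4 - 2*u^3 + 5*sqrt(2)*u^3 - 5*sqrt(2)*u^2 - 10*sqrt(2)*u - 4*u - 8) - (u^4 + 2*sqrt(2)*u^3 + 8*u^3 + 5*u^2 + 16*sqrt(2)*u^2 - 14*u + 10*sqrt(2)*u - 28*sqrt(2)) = u^4 - 10*u^3 + 3*sqrt(2)*u^3 - 21*sqrt(2)*u^2 - 5*u^2 - 20*sqrt(2)*u + 10*u - 8 + 28*sqrt(2)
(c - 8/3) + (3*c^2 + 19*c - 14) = 3*c^2 + 20*c - 50/3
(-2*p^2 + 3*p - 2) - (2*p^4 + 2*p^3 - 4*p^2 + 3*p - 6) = -2*p^4 - 2*p^3 + 2*p^2 + 4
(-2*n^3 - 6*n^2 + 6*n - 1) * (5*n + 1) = -10*n^4 - 32*n^3 + 24*n^2 + n - 1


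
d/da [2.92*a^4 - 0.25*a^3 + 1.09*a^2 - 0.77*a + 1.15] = 11.68*a^3 - 0.75*a^2 + 2.18*a - 0.77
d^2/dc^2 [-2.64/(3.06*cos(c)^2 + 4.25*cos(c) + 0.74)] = (98.879616*(1 - cos(c)^2)^2 + 102.9996*cos(c)^3 + 73.212744*cos(c)^2 - 214.302*cos(c) - 182.293584)/(3.06*cos(c)^2 + 4.25*cos(c) + 0.74)^3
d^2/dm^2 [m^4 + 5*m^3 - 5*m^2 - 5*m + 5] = 12*m^2 + 30*m - 10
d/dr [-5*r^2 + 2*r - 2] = 2 - 10*r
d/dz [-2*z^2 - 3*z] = -4*z - 3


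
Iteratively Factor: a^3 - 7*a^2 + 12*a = (a - 4)*(a^2 - 3*a) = (a - 4)*(a - 3)*(a)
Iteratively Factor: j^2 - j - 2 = (j - 2)*(j + 1)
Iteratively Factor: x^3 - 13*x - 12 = (x + 3)*(x^2 - 3*x - 4) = (x - 4)*(x + 3)*(x + 1)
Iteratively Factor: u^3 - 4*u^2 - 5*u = (u + 1)*(u^2 - 5*u) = (u - 5)*(u + 1)*(u)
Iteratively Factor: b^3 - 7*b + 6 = (b - 2)*(b^2 + 2*b - 3) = (b - 2)*(b - 1)*(b + 3)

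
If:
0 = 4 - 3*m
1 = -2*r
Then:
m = 4/3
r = -1/2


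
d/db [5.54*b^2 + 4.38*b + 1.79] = 11.08*b + 4.38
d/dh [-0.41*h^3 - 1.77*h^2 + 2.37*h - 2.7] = -1.23*h^2 - 3.54*h + 2.37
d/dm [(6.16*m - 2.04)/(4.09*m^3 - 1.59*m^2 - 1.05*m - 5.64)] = (-50.3888*m^3 + 34.8252*m^2 - 6.4872*m - 36.8844)/(16.7281*m^6 - 13.0062*m^5 - 6.0609*m^4 - 42.7962*m^3 + 19.0377*m^2 + 11.844*m + 31.8096)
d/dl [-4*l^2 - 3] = -8*l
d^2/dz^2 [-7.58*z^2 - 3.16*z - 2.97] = -15.1600000000000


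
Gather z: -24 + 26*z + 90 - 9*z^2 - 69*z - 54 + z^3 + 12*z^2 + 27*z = z^3 + 3*z^2 - 16*z + 12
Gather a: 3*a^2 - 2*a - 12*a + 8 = 3*a^2 - 14*a + 8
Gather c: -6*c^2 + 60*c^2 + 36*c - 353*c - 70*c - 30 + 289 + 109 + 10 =54*c^2 - 387*c + 378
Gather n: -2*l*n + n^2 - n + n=-2*l*n + n^2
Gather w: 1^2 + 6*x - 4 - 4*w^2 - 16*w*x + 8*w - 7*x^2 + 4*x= -4*w^2 + w*(8 - 16*x) - 7*x^2 + 10*x - 3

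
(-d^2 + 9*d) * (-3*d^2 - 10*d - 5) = 3*d^4 - 17*d^3 - 85*d^2 - 45*d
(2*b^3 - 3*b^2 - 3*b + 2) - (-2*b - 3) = 2*b^3 - 3*b^2 - b + 5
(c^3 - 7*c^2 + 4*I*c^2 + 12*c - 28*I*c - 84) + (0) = c^3 - 7*c^2 + 4*I*c^2 + 12*c - 28*I*c - 84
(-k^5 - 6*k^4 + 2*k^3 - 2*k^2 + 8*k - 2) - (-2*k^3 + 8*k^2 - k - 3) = -k^5 - 6*k^4 + 4*k^3 - 10*k^2 + 9*k + 1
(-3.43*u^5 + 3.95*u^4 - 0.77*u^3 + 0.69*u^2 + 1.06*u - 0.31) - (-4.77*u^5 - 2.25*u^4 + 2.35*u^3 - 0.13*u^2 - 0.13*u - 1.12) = 1.34*u^5 + 6.2*u^4 - 3.12*u^3 + 0.82*u^2 + 1.19*u + 0.81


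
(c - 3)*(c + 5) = c^2 + 2*c - 15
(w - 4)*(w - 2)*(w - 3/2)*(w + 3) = w^4 - 9*w^3/2 - 11*w^2/2 + 39*w - 36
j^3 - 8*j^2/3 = j^2*(j - 8/3)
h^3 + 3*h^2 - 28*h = h*(h - 4)*(h + 7)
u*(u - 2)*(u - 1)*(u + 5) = u^4 + 2*u^3 - 13*u^2 + 10*u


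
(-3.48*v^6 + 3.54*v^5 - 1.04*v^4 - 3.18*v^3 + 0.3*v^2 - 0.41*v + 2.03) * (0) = 0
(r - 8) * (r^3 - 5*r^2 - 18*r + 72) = r^4 - 13*r^3 + 22*r^2 + 216*r - 576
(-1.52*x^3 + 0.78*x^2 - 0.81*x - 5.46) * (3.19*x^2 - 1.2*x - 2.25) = -4.8488*x^5 + 4.3122*x^4 - 0.0999000000000003*x^3 - 18.2004*x^2 + 8.3745*x + 12.285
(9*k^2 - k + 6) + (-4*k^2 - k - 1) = 5*k^2 - 2*k + 5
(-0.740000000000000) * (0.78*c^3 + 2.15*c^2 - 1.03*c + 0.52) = -0.5772*c^3 - 1.591*c^2 + 0.7622*c - 0.3848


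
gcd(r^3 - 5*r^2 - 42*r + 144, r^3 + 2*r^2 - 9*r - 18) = r - 3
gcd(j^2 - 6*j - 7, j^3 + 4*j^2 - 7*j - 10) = j + 1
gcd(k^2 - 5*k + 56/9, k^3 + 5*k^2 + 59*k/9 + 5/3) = 1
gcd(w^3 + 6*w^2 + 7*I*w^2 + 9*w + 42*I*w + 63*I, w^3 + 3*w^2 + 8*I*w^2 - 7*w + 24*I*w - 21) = w^2 + w*(3 + 7*I) + 21*I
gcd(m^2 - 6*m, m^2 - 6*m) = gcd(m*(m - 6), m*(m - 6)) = m^2 - 6*m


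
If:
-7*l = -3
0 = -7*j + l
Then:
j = 3/49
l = 3/7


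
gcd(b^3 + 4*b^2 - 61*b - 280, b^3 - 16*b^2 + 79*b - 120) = b - 8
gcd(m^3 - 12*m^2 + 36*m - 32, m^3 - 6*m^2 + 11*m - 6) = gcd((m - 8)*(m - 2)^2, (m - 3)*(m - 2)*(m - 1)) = m - 2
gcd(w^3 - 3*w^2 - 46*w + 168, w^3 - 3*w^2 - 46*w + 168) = w^3 - 3*w^2 - 46*w + 168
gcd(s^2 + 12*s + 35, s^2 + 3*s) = 1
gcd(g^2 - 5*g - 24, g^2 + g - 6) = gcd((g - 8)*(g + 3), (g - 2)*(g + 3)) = g + 3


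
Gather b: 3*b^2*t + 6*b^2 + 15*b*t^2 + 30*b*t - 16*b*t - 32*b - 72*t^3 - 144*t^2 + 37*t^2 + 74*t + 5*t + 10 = b^2*(3*t + 6) + b*(15*t^2 + 14*t - 32) - 72*t^3 - 107*t^2 + 79*t + 10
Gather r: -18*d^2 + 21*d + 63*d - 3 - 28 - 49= -18*d^2 + 84*d - 80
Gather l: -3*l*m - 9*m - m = -3*l*m - 10*m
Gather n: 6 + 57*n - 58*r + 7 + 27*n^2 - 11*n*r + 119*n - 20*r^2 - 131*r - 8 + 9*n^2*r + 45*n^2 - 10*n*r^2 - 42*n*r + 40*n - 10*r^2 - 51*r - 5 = n^2*(9*r + 72) + n*(-10*r^2 - 53*r + 216) - 30*r^2 - 240*r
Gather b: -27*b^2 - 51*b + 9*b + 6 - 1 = -27*b^2 - 42*b + 5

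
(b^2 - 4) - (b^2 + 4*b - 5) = 1 - 4*b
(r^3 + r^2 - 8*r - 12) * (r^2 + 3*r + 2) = r^5 + 4*r^4 - 3*r^3 - 34*r^2 - 52*r - 24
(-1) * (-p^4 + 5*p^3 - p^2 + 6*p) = p^4 - 5*p^3 + p^2 - 6*p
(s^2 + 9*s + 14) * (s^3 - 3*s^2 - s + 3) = s^5 + 6*s^4 - 14*s^3 - 48*s^2 + 13*s + 42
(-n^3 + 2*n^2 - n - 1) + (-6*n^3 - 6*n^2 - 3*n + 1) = -7*n^3 - 4*n^2 - 4*n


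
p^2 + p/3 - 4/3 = (p - 1)*(p + 4/3)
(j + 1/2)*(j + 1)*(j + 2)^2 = j^4 + 11*j^3/2 + 21*j^2/2 + 8*j + 2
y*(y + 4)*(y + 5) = y^3 + 9*y^2 + 20*y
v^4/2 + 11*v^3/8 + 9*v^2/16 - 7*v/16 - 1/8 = (v/2 + 1)*(v - 1/2)*(v + 1/4)*(v + 1)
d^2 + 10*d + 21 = (d + 3)*(d + 7)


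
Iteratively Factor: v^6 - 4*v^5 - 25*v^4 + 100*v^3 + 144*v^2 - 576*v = (v - 4)*(v^5 - 25*v^3 + 144*v) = (v - 4)*(v + 3)*(v^4 - 3*v^3 - 16*v^2 + 48*v) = (v - 4)^2*(v + 3)*(v^3 + v^2 - 12*v) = v*(v - 4)^2*(v + 3)*(v^2 + v - 12) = v*(v - 4)^2*(v + 3)*(v + 4)*(v - 3)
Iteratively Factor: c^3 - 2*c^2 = (c - 2)*(c^2) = c*(c - 2)*(c)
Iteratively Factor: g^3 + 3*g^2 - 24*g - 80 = (g + 4)*(g^2 - g - 20) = (g + 4)^2*(g - 5)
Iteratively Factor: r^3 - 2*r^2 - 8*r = (r + 2)*(r^2 - 4*r) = (r - 4)*(r + 2)*(r)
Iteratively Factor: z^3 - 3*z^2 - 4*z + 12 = (z - 3)*(z^2 - 4) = (z - 3)*(z + 2)*(z - 2)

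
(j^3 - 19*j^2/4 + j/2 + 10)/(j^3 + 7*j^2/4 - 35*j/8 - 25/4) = 2*(j - 4)/(2*j + 5)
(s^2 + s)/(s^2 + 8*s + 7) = s/(s + 7)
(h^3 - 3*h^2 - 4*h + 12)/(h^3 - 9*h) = (h^2 - 4)/(h*(h + 3))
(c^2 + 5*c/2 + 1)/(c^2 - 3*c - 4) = (c^2 + 5*c/2 + 1)/(c^2 - 3*c - 4)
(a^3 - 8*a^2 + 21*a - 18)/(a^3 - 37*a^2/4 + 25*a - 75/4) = 4*(a^2 - 5*a + 6)/(4*a^2 - 25*a + 25)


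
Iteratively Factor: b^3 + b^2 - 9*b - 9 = (b + 3)*(b^2 - 2*b - 3) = (b - 3)*(b + 3)*(b + 1)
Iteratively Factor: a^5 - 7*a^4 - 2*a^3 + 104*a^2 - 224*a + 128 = (a - 4)*(a^4 - 3*a^3 - 14*a^2 + 48*a - 32) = (a - 4)^2*(a^3 + a^2 - 10*a + 8) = (a - 4)^2*(a + 4)*(a^2 - 3*a + 2) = (a - 4)^2*(a - 1)*(a + 4)*(a - 2)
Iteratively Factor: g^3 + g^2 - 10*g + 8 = (g + 4)*(g^2 - 3*g + 2) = (g - 2)*(g + 4)*(g - 1)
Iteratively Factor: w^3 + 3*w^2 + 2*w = (w + 1)*(w^2 + 2*w) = (w + 1)*(w + 2)*(w)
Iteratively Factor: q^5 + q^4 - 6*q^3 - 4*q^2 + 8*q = (q)*(q^4 + q^3 - 6*q^2 - 4*q + 8) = q*(q - 1)*(q^3 + 2*q^2 - 4*q - 8) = q*(q - 2)*(q - 1)*(q^2 + 4*q + 4) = q*(q - 2)*(q - 1)*(q + 2)*(q + 2)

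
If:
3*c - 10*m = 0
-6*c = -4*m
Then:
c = 0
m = 0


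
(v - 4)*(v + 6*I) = v^2 - 4*v + 6*I*v - 24*I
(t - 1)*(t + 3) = t^2 + 2*t - 3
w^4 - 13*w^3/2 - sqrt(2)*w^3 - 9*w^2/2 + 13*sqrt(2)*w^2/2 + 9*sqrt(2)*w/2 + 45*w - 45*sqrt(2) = (w - 6)*(w - 3)*(w + 5/2)*(w - sqrt(2))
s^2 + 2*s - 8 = (s - 2)*(s + 4)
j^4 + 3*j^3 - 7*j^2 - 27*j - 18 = (j - 3)*(j + 1)*(j + 2)*(j + 3)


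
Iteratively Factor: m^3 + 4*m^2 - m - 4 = (m + 4)*(m^2 - 1) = (m + 1)*(m + 4)*(m - 1)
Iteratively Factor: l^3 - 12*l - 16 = (l - 4)*(l^2 + 4*l + 4) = (l - 4)*(l + 2)*(l + 2)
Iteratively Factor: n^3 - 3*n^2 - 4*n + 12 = (n - 3)*(n^2 - 4) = (n - 3)*(n + 2)*(n - 2)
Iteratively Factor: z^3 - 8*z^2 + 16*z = (z - 4)*(z^2 - 4*z) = z*(z - 4)*(z - 4)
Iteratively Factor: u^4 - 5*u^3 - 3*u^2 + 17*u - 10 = (u - 5)*(u^3 - 3*u + 2) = (u - 5)*(u - 1)*(u^2 + u - 2) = (u - 5)*(u - 1)^2*(u + 2)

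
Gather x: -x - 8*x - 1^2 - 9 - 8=-9*x - 18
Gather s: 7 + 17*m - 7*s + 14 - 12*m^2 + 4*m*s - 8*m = -12*m^2 + 9*m + s*(4*m - 7) + 21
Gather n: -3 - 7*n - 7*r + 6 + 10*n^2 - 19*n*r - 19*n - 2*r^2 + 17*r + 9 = 10*n^2 + n*(-19*r - 26) - 2*r^2 + 10*r + 12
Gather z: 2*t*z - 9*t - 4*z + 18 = -9*t + z*(2*t - 4) + 18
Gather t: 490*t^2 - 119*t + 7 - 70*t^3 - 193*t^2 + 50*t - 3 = -70*t^3 + 297*t^2 - 69*t + 4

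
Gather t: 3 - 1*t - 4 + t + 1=0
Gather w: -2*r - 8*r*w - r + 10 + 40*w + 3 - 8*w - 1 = -3*r + w*(32 - 8*r) + 12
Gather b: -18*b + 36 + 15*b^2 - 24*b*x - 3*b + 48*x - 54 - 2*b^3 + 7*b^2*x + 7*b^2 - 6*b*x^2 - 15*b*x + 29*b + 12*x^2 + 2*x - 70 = -2*b^3 + b^2*(7*x + 22) + b*(-6*x^2 - 39*x + 8) + 12*x^2 + 50*x - 88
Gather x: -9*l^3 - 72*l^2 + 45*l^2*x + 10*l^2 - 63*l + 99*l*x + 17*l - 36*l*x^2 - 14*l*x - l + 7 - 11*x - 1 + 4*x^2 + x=-9*l^3 - 62*l^2 - 47*l + x^2*(4 - 36*l) + x*(45*l^2 + 85*l - 10) + 6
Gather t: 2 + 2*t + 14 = 2*t + 16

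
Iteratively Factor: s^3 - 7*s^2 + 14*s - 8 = (s - 2)*(s^2 - 5*s + 4) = (s - 2)*(s - 1)*(s - 4)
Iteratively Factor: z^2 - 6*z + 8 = (z - 4)*(z - 2)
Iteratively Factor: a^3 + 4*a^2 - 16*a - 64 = (a - 4)*(a^2 + 8*a + 16) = (a - 4)*(a + 4)*(a + 4)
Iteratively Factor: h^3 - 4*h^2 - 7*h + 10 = (h - 1)*(h^2 - 3*h - 10) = (h - 1)*(h + 2)*(h - 5)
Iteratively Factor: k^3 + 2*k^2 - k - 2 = (k + 2)*(k^2 - 1) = (k - 1)*(k + 2)*(k + 1)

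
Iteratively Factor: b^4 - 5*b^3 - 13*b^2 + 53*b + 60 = (b + 1)*(b^3 - 6*b^2 - 7*b + 60) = (b - 5)*(b + 1)*(b^2 - b - 12) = (b - 5)*(b - 4)*(b + 1)*(b + 3)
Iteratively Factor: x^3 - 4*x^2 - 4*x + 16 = (x - 4)*(x^2 - 4) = (x - 4)*(x + 2)*(x - 2)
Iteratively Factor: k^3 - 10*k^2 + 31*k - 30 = (k - 3)*(k^2 - 7*k + 10) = (k - 5)*(k - 3)*(k - 2)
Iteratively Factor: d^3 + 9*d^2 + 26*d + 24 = (d + 4)*(d^2 + 5*d + 6) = (d + 2)*(d + 4)*(d + 3)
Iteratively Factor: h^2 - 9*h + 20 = (h - 5)*(h - 4)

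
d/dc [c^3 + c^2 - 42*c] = 3*c^2 + 2*c - 42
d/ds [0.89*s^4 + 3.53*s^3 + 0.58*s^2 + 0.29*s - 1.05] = 3.56*s^3 + 10.59*s^2 + 1.16*s + 0.29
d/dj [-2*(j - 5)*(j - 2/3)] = 34/3 - 4*j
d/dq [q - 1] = 1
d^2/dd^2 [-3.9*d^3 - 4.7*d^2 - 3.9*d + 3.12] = -23.4*d - 9.4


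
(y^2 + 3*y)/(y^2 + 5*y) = (y + 3)/(y + 5)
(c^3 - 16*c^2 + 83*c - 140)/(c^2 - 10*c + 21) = (c^2 - 9*c + 20)/(c - 3)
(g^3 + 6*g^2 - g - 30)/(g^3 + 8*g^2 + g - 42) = (g + 5)/(g + 7)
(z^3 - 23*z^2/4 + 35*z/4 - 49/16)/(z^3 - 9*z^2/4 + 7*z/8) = (z - 7/2)/z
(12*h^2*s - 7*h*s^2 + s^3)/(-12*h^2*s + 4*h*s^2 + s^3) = (12*h^2 - 7*h*s + s^2)/(-12*h^2 + 4*h*s + s^2)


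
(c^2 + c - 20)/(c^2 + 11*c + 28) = (c^2 + c - 20)/(c^2 + 11*c + 28)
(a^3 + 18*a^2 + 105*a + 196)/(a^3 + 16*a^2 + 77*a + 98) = (a + 4)/(a + 2)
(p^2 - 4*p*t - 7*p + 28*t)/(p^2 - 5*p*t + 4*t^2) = (p - 7)/(p - t)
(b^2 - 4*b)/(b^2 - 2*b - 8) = b/(b + 2)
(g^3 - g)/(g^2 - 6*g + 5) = g*(g + 1)/(g - 5)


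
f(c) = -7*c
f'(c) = -7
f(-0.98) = 6.86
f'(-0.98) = -7.00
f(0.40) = -2.80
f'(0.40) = -7.00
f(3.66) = -25.62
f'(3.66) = -7.00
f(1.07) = -7.49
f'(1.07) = -7.00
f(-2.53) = 17.71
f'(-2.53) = -7.00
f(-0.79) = 5.53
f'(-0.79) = -7.00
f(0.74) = -5.18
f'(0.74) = -7.00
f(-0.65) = 4.55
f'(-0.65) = -7.00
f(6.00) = -42.00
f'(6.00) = -7.00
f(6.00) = -42.00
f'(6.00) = -7.00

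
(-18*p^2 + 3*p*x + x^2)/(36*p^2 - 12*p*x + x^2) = (-18*p^2 + 3*p*x + x^2)/(36*p^2 - 12*p*x + x^2)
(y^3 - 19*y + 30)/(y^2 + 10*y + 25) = (y^2 - 5*y + 6)/(y + 5)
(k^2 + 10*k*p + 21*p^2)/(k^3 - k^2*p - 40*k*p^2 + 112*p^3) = (k + 3*p)/(k^2 - 8*k*p + 16*p^2)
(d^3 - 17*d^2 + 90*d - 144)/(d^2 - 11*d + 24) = d - 6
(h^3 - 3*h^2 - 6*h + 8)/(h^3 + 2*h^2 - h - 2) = (h - 4)/(h + 1)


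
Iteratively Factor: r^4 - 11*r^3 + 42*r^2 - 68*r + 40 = (r - 2)*(r^3 - 9*r^2 + 24*r - 20) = (r - 2)^2*(r^2 - 7*r + 10) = (r - 2)^3*(r - 5)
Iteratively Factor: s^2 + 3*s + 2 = (s + 2)*(s + 1)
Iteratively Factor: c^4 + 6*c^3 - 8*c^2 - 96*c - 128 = (c - 4)*(c^3 + 10*c^2 + 32*c + 32) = (c - 4)*(c + 4)*(c^2 + 6*c + 8) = (c - 4)*(c + 4)^2*(c + 2)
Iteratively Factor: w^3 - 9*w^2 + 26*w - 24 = (w - 3)*(w^2 - 6*w + 8) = (w - 3)*(w - 2)*(w - 4)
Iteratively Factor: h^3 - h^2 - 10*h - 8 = (h + 1)*(h^2 - 2*h - 8) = (h + 1)*(h + 2)*(h - 4)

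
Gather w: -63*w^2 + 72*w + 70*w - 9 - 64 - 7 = -63*w^2 + 142*w - 80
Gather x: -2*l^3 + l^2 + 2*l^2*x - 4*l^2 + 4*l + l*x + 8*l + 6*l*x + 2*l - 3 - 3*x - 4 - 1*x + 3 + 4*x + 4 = -2*l^3 - 3*l^2 + 14*l + x*(2*l^2 + 7*l)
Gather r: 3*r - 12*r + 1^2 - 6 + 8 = 3 - 9*r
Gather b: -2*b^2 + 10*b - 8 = -2*b^2 + 10*b - 8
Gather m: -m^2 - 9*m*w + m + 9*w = -m^2 + m*(1 - 9*w) + 9*w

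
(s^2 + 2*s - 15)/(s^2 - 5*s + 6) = (s + 5)/(s - 2)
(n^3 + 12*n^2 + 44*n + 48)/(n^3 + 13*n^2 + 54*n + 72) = (n + 2)/(n + 3)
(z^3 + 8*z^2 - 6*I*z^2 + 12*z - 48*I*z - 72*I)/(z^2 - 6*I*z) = z + 8 + 12/z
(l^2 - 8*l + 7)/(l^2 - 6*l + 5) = (l - 7)/(l - 5)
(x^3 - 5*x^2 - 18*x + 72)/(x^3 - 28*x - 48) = (x - 3)/(x + 2)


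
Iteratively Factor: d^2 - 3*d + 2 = (d - 1)*(d - 2)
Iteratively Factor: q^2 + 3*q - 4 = (q - 1)*(q + 4)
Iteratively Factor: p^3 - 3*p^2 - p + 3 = (p - 3)*(p^2 - 1) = (p - 3)*(p - 1)*(p + 1)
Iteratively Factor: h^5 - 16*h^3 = (h)*(h^4 - 16*h^2) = h^2*(h^3 - 16*h) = h^2*(h + 4)*(h^2 - 4*h) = h^2*(h - 4)*(h + 4)*(h)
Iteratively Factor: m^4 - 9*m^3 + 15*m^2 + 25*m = (m - 5)*(m^3 - 4*m^2 - 5*m) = (m - 5)*(m + 1)*(m^2 - 5*m) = (m - 5)^2*(m + 1)*(m)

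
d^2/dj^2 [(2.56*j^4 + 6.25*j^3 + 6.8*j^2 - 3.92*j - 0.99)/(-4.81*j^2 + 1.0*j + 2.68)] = (-118.456832*j^6 + 73.8815999999997*j^5 + 182.642688*j^4 - 167.436776*j^3 - 709.659534*j^2 + 5.28021599999989*j - 91.188056)/(111.284641*j^6 - 69.4083*j^5 - 171.584244*j^4 + 76.3448*j^3 + 95.602032*j^2 - 21.5472*j - 19.248832)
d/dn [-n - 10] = -1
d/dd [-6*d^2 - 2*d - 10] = -12*d - 2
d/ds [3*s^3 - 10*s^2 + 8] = s*(9*s - 20)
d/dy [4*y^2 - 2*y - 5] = 8*y - 2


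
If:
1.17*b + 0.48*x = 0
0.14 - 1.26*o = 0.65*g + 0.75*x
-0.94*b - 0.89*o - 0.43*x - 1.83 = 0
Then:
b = -0.41025641025641*x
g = 4.20121002592913 - 1.05723023735124*x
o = -0.0498415442235667*x - 2.0561797752809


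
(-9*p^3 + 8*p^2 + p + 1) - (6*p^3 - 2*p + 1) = -15*p^3 + 8*p^2 + 3*p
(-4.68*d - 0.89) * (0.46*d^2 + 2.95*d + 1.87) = -2.1528*d^3 - 14.2154*d^2 - 11.3771*d - 1.6643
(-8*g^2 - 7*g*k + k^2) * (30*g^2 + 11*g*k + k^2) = -240*g^4 - 298*g^3*k - 55*g^2*k^2 + 4*g*k^3 + k^4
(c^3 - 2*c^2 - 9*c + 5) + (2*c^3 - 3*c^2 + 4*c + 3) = 3*c^3 - 5*c^2 - 5*c + 8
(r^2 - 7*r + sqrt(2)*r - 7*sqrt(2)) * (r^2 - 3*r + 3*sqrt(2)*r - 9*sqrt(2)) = r^4 - 10*r^3 + 4*sqrt(2)*r^3 - 40*sqrt(2)*r^2 + 27*r^2 - 60*r + 84*sqrt(2)*r + 126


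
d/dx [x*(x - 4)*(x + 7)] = 3*x^2 + 6*x - 28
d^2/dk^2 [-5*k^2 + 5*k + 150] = -10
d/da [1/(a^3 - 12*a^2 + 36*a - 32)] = 3*(-a^2 + 8*a - 12)/(a^3 - 12*a^2 + 36*a - 32)^2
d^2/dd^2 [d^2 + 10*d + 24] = 2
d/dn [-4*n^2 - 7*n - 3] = -8*n - 7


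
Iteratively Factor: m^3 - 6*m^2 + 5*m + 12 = (m + 1)*(m^2 - 7*m + 12) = (m - 3)*(m + 1)*(m - 4)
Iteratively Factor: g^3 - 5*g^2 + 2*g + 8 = (g + 1)*(g^2 - 6*g + 8) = (g - 2)*(g + 1)*(g - 4)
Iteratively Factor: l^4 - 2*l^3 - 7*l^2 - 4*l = (l)*(l^3 - 2*l^2 - 7*l - 4) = l*(l - 4)*(l^2 + 2*l + 1) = l*(l - 4)*(l + 1)*(l + 1)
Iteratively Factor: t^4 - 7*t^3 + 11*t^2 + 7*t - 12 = (t + 1)*(t^3 - 8*t^2 + 19*t - 12) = (t - 3)*(t + 1)*(t^2 - 5*t + 4) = (t - 3)*(t - 1)*(t + 1)*(t - 4)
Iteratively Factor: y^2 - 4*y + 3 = (y - 1)*(y - 3)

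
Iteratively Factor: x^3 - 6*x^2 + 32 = (x - 4)*(x^2 - 2*x - 8) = (x - 4)*(x + 2)*(x - 4)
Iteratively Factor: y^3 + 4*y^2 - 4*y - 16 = (y + 2)*(y^2 + 2*y - 8) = (y - 2)*(y + 2)*(y + 4)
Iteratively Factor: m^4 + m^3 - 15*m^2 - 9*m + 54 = (m + 3)*(m^3 - 2*m^2 - 9*m + 18) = (m - 2)*(m + 3)*(m^2 - 9) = (m - 3)*(m - 2)*(m + 3)*(m + 3)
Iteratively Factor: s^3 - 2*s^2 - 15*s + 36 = (s - 3)*(s^2 + s - 12) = (s - 3)*(s + 4)*(s - 3)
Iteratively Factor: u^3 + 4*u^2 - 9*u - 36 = (u + 4)*(u^2 - 9) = (u + 3)*(u + 4)*(u - 3)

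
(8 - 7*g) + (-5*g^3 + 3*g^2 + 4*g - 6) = -5*g^3 + 3*g^2 - 3*g + 2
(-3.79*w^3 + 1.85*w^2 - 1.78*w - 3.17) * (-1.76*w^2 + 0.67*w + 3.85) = 6.6704*w^5 - 5.7953*w^4 - 10.2192*w^3 + 11.5091*w^2 - 8.9769*w - 12.2045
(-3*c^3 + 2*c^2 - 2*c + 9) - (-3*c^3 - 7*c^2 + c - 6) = 9*c^2 - 3*c + 15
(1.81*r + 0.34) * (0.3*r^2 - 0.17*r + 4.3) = 0.543*r^3 - 0.2057*r^2 + 7.7252*r + 1.462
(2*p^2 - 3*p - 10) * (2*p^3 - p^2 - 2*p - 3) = 4*p^5 - 8*p^4 - 21*p^3 + 10*p^2 + 29*p + 30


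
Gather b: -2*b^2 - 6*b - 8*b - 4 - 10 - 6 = -2*b^2 - 14*b - 20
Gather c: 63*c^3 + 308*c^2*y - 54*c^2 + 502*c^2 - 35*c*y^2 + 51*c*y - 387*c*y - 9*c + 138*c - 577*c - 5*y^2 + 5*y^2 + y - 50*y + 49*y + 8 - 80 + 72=63*c^3 + c^2*(308*y + 448) + c*(-35*y^2 - 336*y - 448)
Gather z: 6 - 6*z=6 - 6*z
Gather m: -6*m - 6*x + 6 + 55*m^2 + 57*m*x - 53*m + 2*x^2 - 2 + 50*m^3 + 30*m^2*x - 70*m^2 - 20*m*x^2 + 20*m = 50*m^3 + m^2*(30*x - 15) + m*(-20*x^2 + 57*x - 39) + 2*x^2 - 6*x + 4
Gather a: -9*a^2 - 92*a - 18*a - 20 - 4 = -9*a^2 - 110*a - 24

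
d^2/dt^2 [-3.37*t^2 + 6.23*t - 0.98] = -6.74000000000000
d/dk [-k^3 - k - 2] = -3*k^2 - 1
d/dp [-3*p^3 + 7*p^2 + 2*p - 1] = -9*p^2 + 14*p + 2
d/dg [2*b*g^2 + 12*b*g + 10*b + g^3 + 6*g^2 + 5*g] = 4*b*g + 12*b + 3*g^2 + 12*g + 5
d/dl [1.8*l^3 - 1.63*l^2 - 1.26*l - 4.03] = 5.4*l^2 - 3.26*l - 1.26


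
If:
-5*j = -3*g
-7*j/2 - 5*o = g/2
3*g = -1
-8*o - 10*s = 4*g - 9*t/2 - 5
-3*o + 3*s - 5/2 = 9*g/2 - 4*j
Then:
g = -1/3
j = -1/5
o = 13/75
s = 58/75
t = 418/675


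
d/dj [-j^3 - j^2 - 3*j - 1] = -3*j^2 - 2*j - 3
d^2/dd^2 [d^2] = 2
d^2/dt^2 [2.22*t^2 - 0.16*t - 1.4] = 4.44000000000000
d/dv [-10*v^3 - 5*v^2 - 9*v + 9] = -30*v^2 - 10*v - 9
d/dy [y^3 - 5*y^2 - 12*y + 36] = 3*y^2 - 10*y - 12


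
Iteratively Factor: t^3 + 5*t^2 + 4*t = (t)*(t^2 + 5*t + 4) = t*(t + 4)*(t + 1)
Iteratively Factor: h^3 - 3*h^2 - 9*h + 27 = (h - 3)*(h^2 - 9) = (h - 3)^2*(h + 3)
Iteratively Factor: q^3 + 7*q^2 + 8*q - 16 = (q - 1)*(q^2 + 8*q + 16) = (q - 1)*(q + 4)*(q + 4)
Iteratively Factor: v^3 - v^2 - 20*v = (v)*(v^2 - v - 20) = v*(v - 5)*(v + 4)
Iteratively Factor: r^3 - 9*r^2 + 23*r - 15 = (r - 3)*(r^2 - 6*r + 5) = (r - 3)*(r - 1)*(r - 5)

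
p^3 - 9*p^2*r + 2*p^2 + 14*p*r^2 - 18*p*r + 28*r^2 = (p + 2)*(p - 7*r)*(p - 2*r)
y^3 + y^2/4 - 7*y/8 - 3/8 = (y - 1)*(y + 1/2)*(y + 3/4)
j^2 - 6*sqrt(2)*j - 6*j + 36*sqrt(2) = (j - 6)*(j - 6*sqrt(2))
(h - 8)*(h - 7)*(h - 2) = h^3 - 17*h^2 + 86*h - 112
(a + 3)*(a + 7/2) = a^2 + 13*a/2 + 21/2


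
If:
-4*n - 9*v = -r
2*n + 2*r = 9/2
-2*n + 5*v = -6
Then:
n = 261/172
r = 63/86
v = -51/86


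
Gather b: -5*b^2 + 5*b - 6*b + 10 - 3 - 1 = -5*b^2 - b + 6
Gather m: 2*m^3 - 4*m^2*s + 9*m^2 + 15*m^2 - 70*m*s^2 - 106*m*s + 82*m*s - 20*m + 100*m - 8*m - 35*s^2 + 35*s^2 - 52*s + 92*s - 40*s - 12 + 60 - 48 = 2*m^3 + m^2*(24 - 4*s) + m*(-70*s^2 - 24*s + 72)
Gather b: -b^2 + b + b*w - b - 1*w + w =-b^2 + b*w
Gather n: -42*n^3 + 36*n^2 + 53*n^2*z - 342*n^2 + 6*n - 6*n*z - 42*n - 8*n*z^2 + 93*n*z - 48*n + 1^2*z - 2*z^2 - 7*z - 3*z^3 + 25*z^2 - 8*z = -42*n^3 + n^2*(53*z - 306) + n*(-8*z^2 + 87*z - 84) - 3*z^3 + 23*z^2 - 14*z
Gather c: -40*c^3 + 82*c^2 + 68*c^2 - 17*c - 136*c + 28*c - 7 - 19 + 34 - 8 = -40*c^3 + 150*c^2 - 125*c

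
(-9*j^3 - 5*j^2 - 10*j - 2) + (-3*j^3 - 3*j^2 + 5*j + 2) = -12*j^3 - 8*j^2 - 5*j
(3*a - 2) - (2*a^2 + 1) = -2*a^2 + 3*a - 3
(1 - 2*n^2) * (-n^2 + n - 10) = 2*n^4 - 2*n^3 + 19*n^2 + n - 10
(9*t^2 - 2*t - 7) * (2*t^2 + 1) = 18*t^4 - 4*t^3 - 5*t^2 - 2*t - 7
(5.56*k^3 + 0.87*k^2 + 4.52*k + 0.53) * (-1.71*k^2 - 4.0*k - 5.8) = -9.5076*k^5 - 23.7277*k^4 - 43.4572*k^3 - 24.0323*k^2 - 28.336*k - 3.074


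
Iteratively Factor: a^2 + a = (a)*(a + 1)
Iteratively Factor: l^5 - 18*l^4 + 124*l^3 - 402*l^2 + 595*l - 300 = (l - 4)*(l^4 - 14*l^3 + 68*l^2 - 130*l + 75) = (l - 4)*(l - 1)*(l^3 - 13*l^2 + 55*l - 75) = (l - 5)*(l - 4)*(l - 1)*(l^2 - 8*l + 15) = (l - 5)*(l - 4)*(l - 3)*(l - 1)*(l - 5)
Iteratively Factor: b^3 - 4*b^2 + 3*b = (b)*(b^2 - 4*b + 3) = b*(b - 3)*(b - 1)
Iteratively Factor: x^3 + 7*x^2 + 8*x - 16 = (x - 1)*(x^2 + 8*x + 16) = (x - 1)*(x + 4)*(x + 4)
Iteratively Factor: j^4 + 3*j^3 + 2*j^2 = (j + 1)*(j^3 + 2*j^2) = j*(j + 1)*(j^2 + 2*j) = j^2*(j + 1)*(j + 2)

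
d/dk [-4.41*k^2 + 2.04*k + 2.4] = 2.04 - 8.82*k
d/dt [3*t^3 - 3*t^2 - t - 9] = 9*t^2 - 6*t - 1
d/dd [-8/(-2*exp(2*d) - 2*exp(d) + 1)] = (-32*exp(d) - 16)*exp(d)/(2*exp(2*d) + 2*exp(d) - 1)^2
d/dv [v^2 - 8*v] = 2*v - 8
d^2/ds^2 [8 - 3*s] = 0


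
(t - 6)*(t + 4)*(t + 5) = t^3 + 3*t^2 - 34*t - 120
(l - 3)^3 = l^3 - 9*l^2 + 27*l - 27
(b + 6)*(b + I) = b^2 + 6*b + I*b + 6*I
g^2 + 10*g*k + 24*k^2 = (g + 4*k)*(g + 6*k)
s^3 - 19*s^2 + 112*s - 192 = (s - 8)^2*(s - 3)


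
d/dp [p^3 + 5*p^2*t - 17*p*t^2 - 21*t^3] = 3*p^2 + 10*p*t - 17*t^2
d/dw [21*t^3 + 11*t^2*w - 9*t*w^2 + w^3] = 11*t^2 - 18*t*w + 3*w^2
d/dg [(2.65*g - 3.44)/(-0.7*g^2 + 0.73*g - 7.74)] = (1.855*g^2 - 4.816*g - 17.9998)/(0.49*g^4 - 1.022*g^3 + 11.3689*g^2 - 11.3004*g + 59.9076)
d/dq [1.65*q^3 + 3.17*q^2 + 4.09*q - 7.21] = 4.95*q^2 + 6.34*q + 4.09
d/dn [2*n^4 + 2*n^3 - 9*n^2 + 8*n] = 8*n^3 + 6*n^2 - 18*n + 8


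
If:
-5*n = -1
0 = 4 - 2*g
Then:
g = 2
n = 1/5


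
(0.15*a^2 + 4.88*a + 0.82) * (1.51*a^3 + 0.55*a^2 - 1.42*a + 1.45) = 0.2265*a^5 + 7.4513*a^4 + 3.7092*a^3 - 6.2611*a^2 + 5.9116*a + 1.189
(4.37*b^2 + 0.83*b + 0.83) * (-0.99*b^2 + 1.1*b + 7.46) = -4.3263*b^4 + 3.9853*b^3 + 32.6915*b^2 + 7.1048*b + 6.1918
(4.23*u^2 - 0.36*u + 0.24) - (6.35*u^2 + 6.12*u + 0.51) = -2.12*u^2 - 6.48*u - 0.27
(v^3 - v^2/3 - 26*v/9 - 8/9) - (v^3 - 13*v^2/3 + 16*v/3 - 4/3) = 4*v^2 - 74*v/9 + 4/9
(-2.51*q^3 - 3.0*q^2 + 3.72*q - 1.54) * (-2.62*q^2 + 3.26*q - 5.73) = 6.5762*q^5 - 0.322599999999999*q^4 - 5.1441*q^3 + 33.352*q^2 - 26.336*q + 8.8242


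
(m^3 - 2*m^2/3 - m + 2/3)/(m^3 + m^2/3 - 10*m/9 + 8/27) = 9*(m^2 - 1)/(9*m^2 + 9*m - 4)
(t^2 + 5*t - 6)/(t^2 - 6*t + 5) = (t + 6)/(t - 5)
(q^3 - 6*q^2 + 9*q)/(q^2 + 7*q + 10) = q*(q^2 - 6*q + 9)/(q^2 + 7*q + 10)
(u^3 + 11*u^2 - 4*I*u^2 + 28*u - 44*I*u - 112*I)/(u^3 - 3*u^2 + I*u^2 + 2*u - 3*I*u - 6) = (u^3 + u^2*(11 - 4*I) + u*(28 - 44*I) - 112*I)/(u^3 + u^2*(-3 + I) + u*(2 - 3*I) - 6)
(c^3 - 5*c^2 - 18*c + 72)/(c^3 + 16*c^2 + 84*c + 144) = (c^2 - 9*c + 18)/(c^2 + 12*c + 36)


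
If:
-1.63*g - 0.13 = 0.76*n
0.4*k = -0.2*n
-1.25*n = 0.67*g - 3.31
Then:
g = -1.75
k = -1.79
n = 3.59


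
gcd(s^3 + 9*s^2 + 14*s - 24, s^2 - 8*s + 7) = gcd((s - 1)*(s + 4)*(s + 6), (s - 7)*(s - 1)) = s - 1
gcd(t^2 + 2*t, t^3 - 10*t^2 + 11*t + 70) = t + 2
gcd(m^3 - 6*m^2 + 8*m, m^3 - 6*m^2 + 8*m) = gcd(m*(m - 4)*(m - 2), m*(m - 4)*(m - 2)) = m^3 - 6*m^2 + 8*m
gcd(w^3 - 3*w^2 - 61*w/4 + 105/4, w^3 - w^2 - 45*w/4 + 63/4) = w^2 + 2*w - 21/4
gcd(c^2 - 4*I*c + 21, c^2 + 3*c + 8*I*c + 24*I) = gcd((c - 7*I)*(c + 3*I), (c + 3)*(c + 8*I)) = 1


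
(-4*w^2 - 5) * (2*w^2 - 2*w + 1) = -8*w^4 + 8*w^3 - 14*w^2 + 10*w - 5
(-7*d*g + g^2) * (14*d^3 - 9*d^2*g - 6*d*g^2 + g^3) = -98*d^4*g + 77*d^3*g^2 + 33*d^2*g^3 - 13*d*g^4 + g^5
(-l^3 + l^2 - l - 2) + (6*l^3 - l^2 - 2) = 5*l^3 - l - 4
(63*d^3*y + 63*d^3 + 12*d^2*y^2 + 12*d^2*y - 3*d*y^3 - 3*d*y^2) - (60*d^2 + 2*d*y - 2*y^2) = 63*d^3*y + 63*d^3 + 12*d^2*y^2 + 12*d^2*y - 60*d^2 - 3*d*y^3 - 3*d*y^2 - 2*d*y + 2*y^2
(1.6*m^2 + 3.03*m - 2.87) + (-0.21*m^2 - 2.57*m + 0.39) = 1.39*m^2 + 0.46*m - 2.48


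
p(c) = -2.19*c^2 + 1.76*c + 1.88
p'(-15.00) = 67.46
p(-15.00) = -517.27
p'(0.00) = 1.76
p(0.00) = 1.88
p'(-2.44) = 12.45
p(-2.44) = -15.45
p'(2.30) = -8.31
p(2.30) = -5.66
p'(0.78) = -1.66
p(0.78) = 1.92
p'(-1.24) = 7.19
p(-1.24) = -3.67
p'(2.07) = -7.31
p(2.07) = -3.86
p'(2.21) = -7.92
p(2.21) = -4.93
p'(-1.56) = 8.59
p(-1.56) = -6.20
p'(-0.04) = 1.94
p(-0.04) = 1.81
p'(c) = 1.76 - 4.38*c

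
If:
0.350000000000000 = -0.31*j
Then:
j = -1.13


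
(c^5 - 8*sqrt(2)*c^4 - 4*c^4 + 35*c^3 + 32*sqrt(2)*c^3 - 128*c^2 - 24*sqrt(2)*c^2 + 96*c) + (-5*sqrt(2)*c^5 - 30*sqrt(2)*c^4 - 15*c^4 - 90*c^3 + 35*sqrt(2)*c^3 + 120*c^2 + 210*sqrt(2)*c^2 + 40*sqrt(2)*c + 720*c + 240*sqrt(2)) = -5*sqrt(2)*c^5 + c^5 - 38*sqrt(2)*c^4 - 19*c^4 - 55*c^3 + 67*sqrt(2)*c^3 - 8*c^2 + 186*sqrt(2)*c^2 + 40*sqrt(2)*c + 816*c + 240*sqrt(2)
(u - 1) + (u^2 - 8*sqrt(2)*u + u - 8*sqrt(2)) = u^2 - 8*sqrt(2)*u + 2*u - 8*sqrt(2) - 1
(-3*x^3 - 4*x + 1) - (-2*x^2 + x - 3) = -3*x^3 + 2*x^2 - 5*x + 4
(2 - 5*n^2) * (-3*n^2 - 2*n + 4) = 15*n^4 + 10*n^3 - 26*n^2 - 4*n + 8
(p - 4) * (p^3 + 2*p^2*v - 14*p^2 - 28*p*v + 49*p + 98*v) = p^4 + 2*p^3*v - 18*p^3 - 36*p^2*v + 105*p^2 + 210*p*v - 196*p - 392*v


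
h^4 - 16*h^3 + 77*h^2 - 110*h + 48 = (h - 8)*(h - 6)*(h - 1)^2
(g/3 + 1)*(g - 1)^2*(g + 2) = g^4/3 + g^3 - g^2 - 7*g/3 + 2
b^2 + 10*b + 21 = (b + 3)*(b + 7)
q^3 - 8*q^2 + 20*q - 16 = (q - 4)*(q - 2)^2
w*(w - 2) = w^2 - 2*w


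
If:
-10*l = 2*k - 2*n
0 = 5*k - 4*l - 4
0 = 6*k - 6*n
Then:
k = 4/5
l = 0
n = 4/5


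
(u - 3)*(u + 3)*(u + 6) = u^3 + 6*u^2 - 9*u - 54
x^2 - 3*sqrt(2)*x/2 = x*(x - 3*sqrt(2)/2)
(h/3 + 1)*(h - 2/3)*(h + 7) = h^3/3 + 28*h^2/9 + 43*h/9 - 14/3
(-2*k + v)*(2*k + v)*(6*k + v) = -24*k^3 - 4*k^2*v + 6*k*v^2 + v^3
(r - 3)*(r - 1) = r^2 - 4*r + 3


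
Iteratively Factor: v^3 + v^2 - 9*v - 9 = (v + 3)*(v^2 - 2*v - 3) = (v - 3)*(v + 3)*(v + 1)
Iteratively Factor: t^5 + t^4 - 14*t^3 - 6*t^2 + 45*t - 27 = (t - 3)*(t^4 + 4*t^3 - 2*t^2 - 12*t + 9) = (t - 3)*(t + 3)*(t^3 + t^2 - 5*t + 3) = (t - 3)*(t + 3)^2*(t^2 - 2*t + 1) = (t - 3)*(t - 1)*(t + 3)^2*(t - 1)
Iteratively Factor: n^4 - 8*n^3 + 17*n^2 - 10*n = (n - 1)*(n^3 - 7*n^2 + 10*n) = (n - 2)*(n - 1)*(n^2 - 5*n) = n*(n - 2)*(n - 1)*(n - 5)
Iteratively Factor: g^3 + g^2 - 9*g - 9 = (g + 1)*(g^2 - 9) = (g + 1)*(g + 3)*(g - 3)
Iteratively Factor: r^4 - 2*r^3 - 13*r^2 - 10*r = (r + 1)*(r^3 - 3*r^2 - 10*r) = (r - 5)*(r + 1)*(r^2 + 2*r) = (r - 5)*(r + 1)*(r + 2)*(r)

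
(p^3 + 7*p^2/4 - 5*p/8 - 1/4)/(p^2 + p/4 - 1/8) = (8*p^3 + 14*p^2 - 5*p - 2)/(8*p^2 + 2*p - 1)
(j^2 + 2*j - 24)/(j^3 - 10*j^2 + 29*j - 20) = (j + 6)/(j^2 - 6*j + 5)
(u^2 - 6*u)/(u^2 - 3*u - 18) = u/(u + 3)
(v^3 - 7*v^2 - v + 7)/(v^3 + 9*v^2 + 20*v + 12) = (v^2 - 8*v + 7)/(v^2 + 8*v + 12)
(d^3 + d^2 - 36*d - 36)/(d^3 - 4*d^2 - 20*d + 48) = (d^2 + 7*d + 6)/(d^2 + 2*d - 8)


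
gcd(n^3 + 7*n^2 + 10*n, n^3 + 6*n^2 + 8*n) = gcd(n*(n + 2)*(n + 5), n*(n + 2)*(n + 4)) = n^2 + 2*n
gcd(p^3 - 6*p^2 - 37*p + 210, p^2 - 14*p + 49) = p - 7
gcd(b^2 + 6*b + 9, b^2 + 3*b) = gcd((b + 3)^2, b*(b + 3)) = b + 3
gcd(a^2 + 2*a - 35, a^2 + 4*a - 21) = a + 7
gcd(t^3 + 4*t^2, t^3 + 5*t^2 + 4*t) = t^2 + 4*t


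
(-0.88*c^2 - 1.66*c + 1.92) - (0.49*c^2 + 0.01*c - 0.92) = -1.37*c^2 - 1.67*c + 2.84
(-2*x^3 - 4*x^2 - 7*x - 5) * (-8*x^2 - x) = 16*x^5 + 34*x^4 + 60*x^3 + 47*x^2 + 5*x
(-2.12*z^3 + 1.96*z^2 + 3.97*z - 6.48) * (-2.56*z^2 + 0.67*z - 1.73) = 5.4272*z^5 - 6.438*z^4 - 5.1824*z^3 + 15.8579*z^2 - 11.2097*z + 11.2104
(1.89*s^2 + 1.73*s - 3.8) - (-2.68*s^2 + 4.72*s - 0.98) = 4.57*s^2 - 2.99*s - 2.82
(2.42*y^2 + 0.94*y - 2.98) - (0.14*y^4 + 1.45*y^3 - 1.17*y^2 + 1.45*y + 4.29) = -0.14*y^4 - 1.45*y^3 + 3.59*y^2 - 0.51*y - 7.27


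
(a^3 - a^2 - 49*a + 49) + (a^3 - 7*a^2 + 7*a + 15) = 2*a^3 - 8*a^2 - 42*a + 64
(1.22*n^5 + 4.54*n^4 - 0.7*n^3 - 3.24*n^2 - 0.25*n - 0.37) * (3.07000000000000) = 3.7454*n^5 + 13.9378*n^4 - 2.149*n^3 - 9.9468*n^2 - 0.7675*n - 1.1359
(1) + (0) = 1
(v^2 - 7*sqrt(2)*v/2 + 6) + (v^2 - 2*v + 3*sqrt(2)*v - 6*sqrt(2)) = 2*v^2 - 2*v - sqrt(2)*v/2 - 6*sqrt(2) + 6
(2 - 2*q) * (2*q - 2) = -4*q^2 + 8*q - 4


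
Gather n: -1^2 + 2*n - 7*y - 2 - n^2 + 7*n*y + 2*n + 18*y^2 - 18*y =-n^2 + n*(7*y + 4) + 18*y^2 - 25*y - 3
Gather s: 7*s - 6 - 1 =7*s - 7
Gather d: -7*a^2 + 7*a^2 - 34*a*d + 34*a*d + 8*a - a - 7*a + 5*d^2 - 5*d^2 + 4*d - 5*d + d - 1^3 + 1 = 0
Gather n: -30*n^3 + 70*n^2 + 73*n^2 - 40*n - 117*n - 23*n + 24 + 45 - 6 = -30*n^3 + 143*n^2 - 180*n + 63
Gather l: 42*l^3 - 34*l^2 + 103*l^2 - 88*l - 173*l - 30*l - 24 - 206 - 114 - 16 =42*l^3 + 69*l^2 - 291*l - 360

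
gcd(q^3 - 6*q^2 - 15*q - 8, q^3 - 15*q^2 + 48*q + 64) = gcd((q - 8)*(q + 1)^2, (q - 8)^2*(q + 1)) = q^2 - 7*q - 8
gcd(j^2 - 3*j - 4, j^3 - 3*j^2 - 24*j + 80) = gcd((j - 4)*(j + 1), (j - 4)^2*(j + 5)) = j - 4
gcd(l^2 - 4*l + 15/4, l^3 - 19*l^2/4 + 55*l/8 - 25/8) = l - 5/2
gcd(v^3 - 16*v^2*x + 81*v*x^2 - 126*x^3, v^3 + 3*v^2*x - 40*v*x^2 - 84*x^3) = -v + 6*x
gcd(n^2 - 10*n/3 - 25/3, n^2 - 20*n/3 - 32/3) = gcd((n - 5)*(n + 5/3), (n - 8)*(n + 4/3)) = 1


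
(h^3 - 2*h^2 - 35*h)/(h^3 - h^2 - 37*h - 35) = h/(h + 1)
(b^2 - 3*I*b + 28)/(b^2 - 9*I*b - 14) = (b + 4*I)/(b - 2*I)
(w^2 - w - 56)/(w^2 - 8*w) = (w + 7)/w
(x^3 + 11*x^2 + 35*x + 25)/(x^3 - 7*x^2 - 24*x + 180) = (x^2 + 6*x + 5)/(x^2 - 12*x + 36)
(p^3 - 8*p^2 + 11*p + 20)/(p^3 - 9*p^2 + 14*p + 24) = (p - 5)/(p - 6)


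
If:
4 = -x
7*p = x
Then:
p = -4/7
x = -4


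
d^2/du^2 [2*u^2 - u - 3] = 4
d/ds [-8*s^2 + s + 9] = 1 - 16*s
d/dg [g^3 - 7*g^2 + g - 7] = 3*g^2 - 14*g + 1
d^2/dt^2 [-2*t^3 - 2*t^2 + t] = -12*t - 4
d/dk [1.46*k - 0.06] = 1.46000000000000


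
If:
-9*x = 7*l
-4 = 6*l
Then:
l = -2/3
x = 14/27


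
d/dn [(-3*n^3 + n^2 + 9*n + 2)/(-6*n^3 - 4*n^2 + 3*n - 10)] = (18*n^4 + 90*n^3 + 165*n^2 - 4*n - 96)/(36*n^6 + 48*n^5 - 20*n^4 + 96*n^3 + 89*n^2 - 60*n + 100)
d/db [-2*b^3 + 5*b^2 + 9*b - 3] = -6*b^2 + 10*b + 9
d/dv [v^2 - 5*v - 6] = 2*v - 5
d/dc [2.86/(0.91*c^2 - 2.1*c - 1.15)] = (6.006 - 5.2052*c)/(-0.91*c^2 + 2.1*c + 1.15)^2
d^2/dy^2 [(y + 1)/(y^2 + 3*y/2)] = 4*(4*y^3 + 12*y^2 + 18*y + 9)/(y^3*(8*y^3 + 36*y^2 + 54*y + 27))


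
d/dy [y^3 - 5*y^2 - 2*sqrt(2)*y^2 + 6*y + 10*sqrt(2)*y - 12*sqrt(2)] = 3*y^2 - 10*y - 4*sqrt(2)*y + 6 + 10*sqrt(2)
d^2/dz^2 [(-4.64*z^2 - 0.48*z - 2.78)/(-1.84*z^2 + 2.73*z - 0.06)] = (1.4210854715202e-14*z^4 + 49.865472*z^3 + 53.398272*z^2 - 84.104928*z + 41.014956)/(6.229504*z^6 - 27.728064*z^5 + 41.749416*z^4 - 22.154769*z^3 + 1.361394*z^2 - 0.029484*z + 0.000216)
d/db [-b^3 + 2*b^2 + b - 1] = -3*b^2 + 4*b + 1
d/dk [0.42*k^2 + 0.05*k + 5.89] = 0.84*k + 0.05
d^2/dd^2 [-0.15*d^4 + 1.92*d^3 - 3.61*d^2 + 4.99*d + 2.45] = -1.8*d^2 + 11.52*d - 7.22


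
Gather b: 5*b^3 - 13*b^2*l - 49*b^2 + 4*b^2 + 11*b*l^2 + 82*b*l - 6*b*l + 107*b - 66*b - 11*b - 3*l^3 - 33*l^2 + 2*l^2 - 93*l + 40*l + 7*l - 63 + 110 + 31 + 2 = 5*b^3 + b^2*(-13*l - 45) + b*(11*l^2 + 76*l + 30) - 3*l^3 - 31*l^2 - 46*l + 80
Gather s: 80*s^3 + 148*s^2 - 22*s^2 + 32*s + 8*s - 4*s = 80*s^3 + 126*s^2 + 36*s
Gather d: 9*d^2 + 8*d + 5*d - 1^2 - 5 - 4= 9*d^2 + 13*d - 10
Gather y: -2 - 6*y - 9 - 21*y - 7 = -27*y - 18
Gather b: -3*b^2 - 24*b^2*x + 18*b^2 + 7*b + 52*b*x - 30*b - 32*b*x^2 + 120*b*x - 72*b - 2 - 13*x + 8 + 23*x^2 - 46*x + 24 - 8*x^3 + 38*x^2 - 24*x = b^2*(15 - 24*x) + b*(-32*x^2 + 172*x - 95) - 8*x^3 + 61*x^2 - 83*x + 30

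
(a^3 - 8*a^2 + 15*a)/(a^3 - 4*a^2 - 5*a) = (a - 3)/(a + 1)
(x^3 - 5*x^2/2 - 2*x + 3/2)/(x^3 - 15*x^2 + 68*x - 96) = (2*x^2 + x - 1)/(2*(x^2 - 12*x + 32))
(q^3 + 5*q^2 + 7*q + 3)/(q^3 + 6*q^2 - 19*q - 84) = (q^2 + 2*q + 1)/(q^2 + 3*q - 28)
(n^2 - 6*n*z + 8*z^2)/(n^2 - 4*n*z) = (n - 2*z)/n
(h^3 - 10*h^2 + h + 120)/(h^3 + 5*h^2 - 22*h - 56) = (h^3 - 10*h^2 + h + 120)/(h^3 + 5*h^2 - 22*h - 56)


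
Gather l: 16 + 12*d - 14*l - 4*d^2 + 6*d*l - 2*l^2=-4*d^2 + 12*d - 2*l^2 + l*(6*d - 14) + 16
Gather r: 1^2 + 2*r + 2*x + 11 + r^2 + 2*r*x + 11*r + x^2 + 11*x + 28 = r^2 + r*(2*x + 13) + x^2 + 13*x + 40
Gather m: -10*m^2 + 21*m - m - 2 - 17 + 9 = -10*m^2 + 20*m - 10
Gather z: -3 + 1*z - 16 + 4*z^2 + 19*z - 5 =4*z^2 + 20*z - 24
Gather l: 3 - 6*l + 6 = 9 - 6*l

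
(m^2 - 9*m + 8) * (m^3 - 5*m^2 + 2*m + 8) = m^5 - 14*m^4 + 55*m^3 - 50*m^2 - 56*m + 64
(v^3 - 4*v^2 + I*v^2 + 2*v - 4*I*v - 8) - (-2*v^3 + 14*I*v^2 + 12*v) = 3*v^3 - 4*v^2 - 13*I*v^2 - 10*v - 4*I*v - 8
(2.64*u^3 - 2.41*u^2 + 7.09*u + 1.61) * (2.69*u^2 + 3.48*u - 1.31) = 7.1016*u^5 + 2.7043*u^4 + 7.2269*u^3 + 32.1612*u^2 - 3.6851*u - 2.1091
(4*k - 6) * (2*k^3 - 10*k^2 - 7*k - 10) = 8*k^4 - 52*k^3 + 32*k^2 + 2*k + 60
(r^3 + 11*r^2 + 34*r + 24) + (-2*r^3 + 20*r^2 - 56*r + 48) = -r^3 + 31*r^2 - 22*r + 72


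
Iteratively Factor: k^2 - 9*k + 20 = (k - 5)*(k - 4)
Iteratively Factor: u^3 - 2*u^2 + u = (u)*(u^2 - 2*u + 1) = u*(u - 1)*(u - 1)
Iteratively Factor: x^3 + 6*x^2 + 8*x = (x + 2)*(x^2 + 4*x) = x*(x + 2)*(x + 4)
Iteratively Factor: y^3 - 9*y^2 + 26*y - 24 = (y - 4)*(y^2 - 5*y + 6) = (y - 4)*(y - 3)*(y - 2)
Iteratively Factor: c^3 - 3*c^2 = (c - 3)*(c^2) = c*(c - 3)*(c)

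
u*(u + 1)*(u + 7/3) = u^3 + 10*u^2/3 + 7*u/3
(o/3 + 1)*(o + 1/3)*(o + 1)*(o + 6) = o^4/3 + 31*o^3/9 + 91*o^2/9 + 9*o + 2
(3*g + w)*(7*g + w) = 21*g^2 + 10*g*w + w^2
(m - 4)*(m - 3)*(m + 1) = m^3 - 6*m^2 + 5*m + 12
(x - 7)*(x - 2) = x^2 - 9*x + 14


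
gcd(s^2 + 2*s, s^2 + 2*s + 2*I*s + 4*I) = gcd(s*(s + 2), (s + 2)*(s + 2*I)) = s + 2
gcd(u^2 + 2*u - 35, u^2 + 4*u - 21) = u + 7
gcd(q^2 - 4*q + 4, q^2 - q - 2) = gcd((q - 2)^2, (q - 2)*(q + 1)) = q - 2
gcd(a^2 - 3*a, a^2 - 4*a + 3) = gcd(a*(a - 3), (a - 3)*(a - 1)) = a - 3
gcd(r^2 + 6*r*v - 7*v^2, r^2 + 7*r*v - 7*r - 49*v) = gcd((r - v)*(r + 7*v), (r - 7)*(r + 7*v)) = r + 7*v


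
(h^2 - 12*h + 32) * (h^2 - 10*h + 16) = h^4 - 22*h^3 + 168*h^2 - 512*h + 512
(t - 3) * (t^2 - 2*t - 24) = t^3 - 5*t^2 - 18*t + 72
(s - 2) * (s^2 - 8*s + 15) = s^3 - 10*s^2 + 31*s - 30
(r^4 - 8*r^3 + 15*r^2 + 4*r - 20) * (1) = r^4 - 8*r^3 + 15*r^2 + 4*r - 20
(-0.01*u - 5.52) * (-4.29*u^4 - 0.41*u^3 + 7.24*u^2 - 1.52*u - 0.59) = 0.0429*u^5 + 23.6849*u^4 + 2.1908*u^3 - 39.9496*u^2 + 8.3963*u + 3.2568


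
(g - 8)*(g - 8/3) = g^2 - 32*g/3 + 64/3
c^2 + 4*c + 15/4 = (c + 3/2)*(c + 5/2)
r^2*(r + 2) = r^3 + 2*r^2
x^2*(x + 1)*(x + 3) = x^4 + 4*x^3 + 3*x^2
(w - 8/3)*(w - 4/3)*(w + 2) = w^3 - 2*w^2 - 40*w/9 + 64/9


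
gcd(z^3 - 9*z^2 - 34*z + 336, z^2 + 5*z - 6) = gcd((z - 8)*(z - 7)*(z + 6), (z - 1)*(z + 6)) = z + 6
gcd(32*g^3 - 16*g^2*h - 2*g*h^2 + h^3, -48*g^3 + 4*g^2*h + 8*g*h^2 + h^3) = 8*g^2 - 2*g*h - h^2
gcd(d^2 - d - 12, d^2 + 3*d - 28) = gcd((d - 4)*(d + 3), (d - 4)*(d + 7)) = d - 4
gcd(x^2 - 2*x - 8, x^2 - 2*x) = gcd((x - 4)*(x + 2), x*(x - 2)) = 1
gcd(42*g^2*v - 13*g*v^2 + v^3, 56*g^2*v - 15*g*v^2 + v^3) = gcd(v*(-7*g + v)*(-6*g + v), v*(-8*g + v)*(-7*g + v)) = -7*g*v + v^2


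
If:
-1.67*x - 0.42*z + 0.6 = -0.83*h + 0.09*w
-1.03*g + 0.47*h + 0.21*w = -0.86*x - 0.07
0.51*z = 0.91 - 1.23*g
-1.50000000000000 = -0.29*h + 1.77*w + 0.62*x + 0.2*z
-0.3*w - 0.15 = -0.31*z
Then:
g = 0.94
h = 0.72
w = -0.99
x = 0.89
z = -0.47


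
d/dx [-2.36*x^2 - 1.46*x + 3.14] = -4.72*x - 1.46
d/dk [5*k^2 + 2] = 10*k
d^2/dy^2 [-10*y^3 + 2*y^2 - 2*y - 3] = 4 - 60*y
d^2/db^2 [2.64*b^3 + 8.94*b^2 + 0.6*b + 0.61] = 15.84*b + 17.88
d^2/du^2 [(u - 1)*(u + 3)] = 2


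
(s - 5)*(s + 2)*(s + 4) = s^3 + s^2 - 22*s - 40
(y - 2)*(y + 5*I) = y^2 - 2*y + 5*I*y - 10*I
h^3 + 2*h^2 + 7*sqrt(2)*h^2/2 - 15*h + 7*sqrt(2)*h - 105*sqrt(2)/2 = (h - 3)*(h + 5)*(h + 7*sqrt(2)/2)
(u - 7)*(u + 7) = u^2 - 49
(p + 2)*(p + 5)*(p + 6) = p^3 + 13*p^2 + 52*p + 60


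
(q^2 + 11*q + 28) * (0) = 0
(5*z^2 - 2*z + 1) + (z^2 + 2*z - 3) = 6*z^2 - 2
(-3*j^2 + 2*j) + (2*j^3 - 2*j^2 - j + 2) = 2*j^3 - 5*j^2 + j + 2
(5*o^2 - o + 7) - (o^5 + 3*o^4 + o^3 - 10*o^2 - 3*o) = -o^5 - 3*o^4 - o^3 + 15*o^2 + 2*o + 7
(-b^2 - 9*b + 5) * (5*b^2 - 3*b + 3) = -5*b^4 - 42*b^3 + 49*b^2 - 42*b + 15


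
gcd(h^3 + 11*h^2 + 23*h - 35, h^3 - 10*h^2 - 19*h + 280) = h + 5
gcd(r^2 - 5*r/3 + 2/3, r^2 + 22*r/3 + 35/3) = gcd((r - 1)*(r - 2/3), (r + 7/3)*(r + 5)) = 1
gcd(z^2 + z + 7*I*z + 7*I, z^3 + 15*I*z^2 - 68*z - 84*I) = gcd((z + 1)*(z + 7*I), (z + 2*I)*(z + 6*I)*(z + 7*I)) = z + 7*I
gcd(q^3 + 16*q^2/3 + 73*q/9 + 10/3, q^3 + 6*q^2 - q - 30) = q + 3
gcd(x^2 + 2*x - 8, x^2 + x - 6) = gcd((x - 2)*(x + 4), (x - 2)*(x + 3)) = x - 2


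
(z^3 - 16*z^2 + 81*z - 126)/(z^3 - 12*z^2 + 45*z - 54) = (z - 7)/(z - 3)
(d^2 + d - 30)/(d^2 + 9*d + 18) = (d - 5)/(d + 3)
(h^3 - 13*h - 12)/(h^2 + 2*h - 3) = (h^2 - 3*h - 4)/(h - 1)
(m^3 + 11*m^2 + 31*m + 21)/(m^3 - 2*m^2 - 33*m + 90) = (m^3 + 11*m^2 + 31*m + 21)/(m^3 - 2*m^2 - 33*m + 90)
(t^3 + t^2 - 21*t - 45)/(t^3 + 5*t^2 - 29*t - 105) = (t + 3)/(t + 7)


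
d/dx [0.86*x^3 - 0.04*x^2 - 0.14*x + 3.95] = 2.58*x^2 - 0.08*x - 0.14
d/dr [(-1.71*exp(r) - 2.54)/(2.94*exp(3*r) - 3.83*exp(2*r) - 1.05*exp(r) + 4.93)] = (10.0548*exp(3*r) + 15.8535*exp(2*r) - 19.4564*exp(r) - 11.0973)*exp(r)/(8.6436*exp(6*r) - 22.5204*exp(5*r) + 8.4949*exp(4*r) + 37.0314*exp(3*r) - 36.6613*exp(2*r) - 10.353*exp(r) + 24.3049)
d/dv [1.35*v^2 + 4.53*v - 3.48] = 2.7*v + 4.53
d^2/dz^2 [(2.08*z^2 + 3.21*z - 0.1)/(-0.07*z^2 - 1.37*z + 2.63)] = (0.367486*z^3 - 2.294628*z^2 - 3.488226*z - 51.494006)/(0.000343*z^6 + 0.020139*z^5 + 0.355488*z^4 + 1.058051*z^3 - 13.356192*z^2 + 28.428459*z - 18.191447)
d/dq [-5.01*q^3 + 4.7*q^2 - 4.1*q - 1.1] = -15.03*q^2 + 9.4*q - 4.1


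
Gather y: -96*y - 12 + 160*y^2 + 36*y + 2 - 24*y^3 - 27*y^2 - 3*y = -24*y^3 + 133*y^2 - 63*y - 10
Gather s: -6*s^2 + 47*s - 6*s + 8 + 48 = -6*s^2 + 41*s + 56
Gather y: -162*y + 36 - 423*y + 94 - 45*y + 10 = 140 - 630*y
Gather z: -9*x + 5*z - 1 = -9*x + 5*z - 1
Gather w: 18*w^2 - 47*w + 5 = 18*w^2 - 47*w + 5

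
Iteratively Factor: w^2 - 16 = (w + 4)*(w - 4)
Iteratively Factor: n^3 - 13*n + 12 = (n + 4)*(n^2 - 4*n + 3) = (n - 3)*(n + 4)*(n - 1)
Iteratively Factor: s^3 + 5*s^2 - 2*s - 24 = (s + 3)*(s^2 + 2*s - 8) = (s - 2)*(s + 3)*(s + 4)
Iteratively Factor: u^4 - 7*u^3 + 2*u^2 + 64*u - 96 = (u - 4)*(u^3 - 3*u^2 - 10*u + 24) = (u - 4)*(u - 2)*(u^2 - u - 12) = (u - 4)^2*(u - 2)*(u + 3)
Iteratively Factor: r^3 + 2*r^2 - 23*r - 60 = (r + 3)*(r^2 - r - 20) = (r + 3)*(r + 4)*(r - 5)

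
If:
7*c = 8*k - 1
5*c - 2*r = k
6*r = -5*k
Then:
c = -1/67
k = 15/134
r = -25/268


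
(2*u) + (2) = 2*u + 2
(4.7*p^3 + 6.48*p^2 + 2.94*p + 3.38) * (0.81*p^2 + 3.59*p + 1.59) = 3.807*p^5 + 22.1218*p^4 + 33.1176*p^3 + 23.5956*p^2 + 16.8088*p + 5.3742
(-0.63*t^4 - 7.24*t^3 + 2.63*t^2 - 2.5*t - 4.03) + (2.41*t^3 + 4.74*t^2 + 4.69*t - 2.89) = -0.63*t^4 - 4.83*t^3 + 7.37*t^2 + 2.19*t - 6.92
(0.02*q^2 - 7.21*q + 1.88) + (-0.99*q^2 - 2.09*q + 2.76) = -0.97*q^2 - 9.3*q + 4.64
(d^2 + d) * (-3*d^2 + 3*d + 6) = -3*d^4 + 9*d^2 + 6*d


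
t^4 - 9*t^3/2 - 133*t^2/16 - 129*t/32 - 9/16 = (t - 6)*(t + 1/4)*(t + 1/2)*(t + 3/4)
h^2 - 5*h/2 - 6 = (h - 4)*(h + 3/2)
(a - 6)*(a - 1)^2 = a^3 - 8*a^2 + 13*a - 6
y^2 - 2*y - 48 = (y - 8)*(y + 6)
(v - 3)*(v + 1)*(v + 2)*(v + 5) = v^4 + 5*v^3 - 7*v^2 - 41*v - 30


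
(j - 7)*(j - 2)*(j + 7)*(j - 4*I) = j^4 - 2*j^3 - 4*I*j^3 - 49*j^2 + 8*I*j^2 + 98*j + 196*I*j - 392*I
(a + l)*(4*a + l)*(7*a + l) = 28*a^3 + 39*a^2*l + 12*a*l^2 + l^3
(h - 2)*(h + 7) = h^2 + 5*h - 14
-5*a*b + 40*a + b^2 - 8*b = (-5*a + b)*(b - 8)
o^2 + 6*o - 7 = (o - 1)*(o + 7)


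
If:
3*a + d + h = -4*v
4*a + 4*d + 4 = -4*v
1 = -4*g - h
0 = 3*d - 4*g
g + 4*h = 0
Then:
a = -43/15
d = -16/45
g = -4/15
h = 1/15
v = 20/9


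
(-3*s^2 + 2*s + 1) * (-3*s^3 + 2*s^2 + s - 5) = 9*s^5 - 12*s^4 - 2*s^3 + 19*s^2 - 9*s - 5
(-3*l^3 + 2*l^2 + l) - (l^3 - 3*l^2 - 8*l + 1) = -4*l^3 + 5*l^2 + 9*l - 1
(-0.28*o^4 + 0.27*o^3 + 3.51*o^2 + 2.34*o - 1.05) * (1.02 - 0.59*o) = 0.1652*o^5 - 0.4449*o^4 - 1.7955*o^3 + 2.1996*o^2 + 3.0063*o - 1.071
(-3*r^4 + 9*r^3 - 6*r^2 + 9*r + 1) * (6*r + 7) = -18*r^5 + 33*r^4 + 27*r^3 + 12*r^2 + 69*r + 7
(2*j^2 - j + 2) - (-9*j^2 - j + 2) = 11*j^2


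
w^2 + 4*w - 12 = (w - 2)*(w + 6)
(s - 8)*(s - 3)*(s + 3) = s^3 - 8*s^2 - 9*s + 72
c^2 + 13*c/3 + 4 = (c + 4/3)*(c + 3)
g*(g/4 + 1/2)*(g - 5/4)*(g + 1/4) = g^4/4 + g^3/4 - 37*g^2/64 - 5*g/32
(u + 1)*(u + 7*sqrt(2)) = u^2 + u + 7*sqrt(2)*u + 7*sqrt(2)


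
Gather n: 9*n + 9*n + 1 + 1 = 18*n + 2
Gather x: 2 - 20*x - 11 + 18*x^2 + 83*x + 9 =18*x^2 + 63*x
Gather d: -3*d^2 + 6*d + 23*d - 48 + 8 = -3*d^2 + 29*d - 40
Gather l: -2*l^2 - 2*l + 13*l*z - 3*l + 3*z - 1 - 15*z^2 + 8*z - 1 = -2*l^2 + l*(13*z - 5) - 15*z^2 + 11*z - 2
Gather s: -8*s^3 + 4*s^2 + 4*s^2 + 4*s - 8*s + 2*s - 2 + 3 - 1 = -8*s^3 + 8*s^2 - 2*s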